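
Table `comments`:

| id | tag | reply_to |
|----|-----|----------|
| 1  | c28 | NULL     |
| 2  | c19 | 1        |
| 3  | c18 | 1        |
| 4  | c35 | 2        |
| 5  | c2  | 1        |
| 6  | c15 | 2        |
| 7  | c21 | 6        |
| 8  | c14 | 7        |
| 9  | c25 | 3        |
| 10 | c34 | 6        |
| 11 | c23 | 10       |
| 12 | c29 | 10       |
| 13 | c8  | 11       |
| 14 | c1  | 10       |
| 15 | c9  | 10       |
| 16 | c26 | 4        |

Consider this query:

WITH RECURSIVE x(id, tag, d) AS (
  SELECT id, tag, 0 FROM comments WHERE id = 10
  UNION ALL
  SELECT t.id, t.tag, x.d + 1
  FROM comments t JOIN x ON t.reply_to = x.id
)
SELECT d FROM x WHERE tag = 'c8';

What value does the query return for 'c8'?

2

Base: id=10 (c34) at d 0.
Iteration 1: rows with reply_to in {10} -> c23 (id 11, d 1), c29 (id 12, d 1), c1 (id 14, d 1), c9 (id 15, d 1).
Iteration 2: rows with reply_to in {11,12,14,15} -> c8 (id 13, d 2).
Iteration 3: no rows with reply_to in {13}; recursion stops.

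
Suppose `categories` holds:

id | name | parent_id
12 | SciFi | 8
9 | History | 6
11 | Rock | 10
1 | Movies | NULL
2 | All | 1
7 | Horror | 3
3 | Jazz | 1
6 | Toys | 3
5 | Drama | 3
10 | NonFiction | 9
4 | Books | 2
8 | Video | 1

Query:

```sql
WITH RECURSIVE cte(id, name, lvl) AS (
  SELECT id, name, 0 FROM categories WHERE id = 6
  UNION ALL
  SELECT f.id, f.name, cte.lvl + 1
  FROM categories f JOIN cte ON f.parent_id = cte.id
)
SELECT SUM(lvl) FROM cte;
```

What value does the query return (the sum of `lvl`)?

6

Base: id=6 (Toys) at lvl 0.
Iteration 1: rows with parent_id in {6} -> History (id 9, lvl 1).
Iteration 2: rows with parent_id in {9} -> NonFiction (id 10, lvl 2).
Iteration 3: rows with parent_id in {10} -> Rock (id 11, lvl 3).
Iteration 4: no rows with parent_id in {11}; recursion stops.
SUM(lvl) = 0 + 1 + 2 + 3 = 6.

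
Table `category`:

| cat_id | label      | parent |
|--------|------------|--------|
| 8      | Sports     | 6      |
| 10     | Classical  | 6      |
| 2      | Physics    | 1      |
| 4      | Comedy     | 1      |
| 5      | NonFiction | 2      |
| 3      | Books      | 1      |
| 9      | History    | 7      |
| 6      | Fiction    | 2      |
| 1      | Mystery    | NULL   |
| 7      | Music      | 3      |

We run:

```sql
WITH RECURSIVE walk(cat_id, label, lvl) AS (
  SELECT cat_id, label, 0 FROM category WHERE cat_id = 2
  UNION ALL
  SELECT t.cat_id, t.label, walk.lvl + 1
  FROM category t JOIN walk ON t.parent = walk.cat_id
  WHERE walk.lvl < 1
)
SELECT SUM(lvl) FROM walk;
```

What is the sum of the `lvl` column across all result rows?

2

Base: cat_id=2 (Physics) at lvl 0.
Iteration 1: rows with parent in {2} -> NonFiction (id 5, lvl 1), Fiction (id 6, lvl 1).
Iteration 2: lvl < 1 fails for all current rows; recursion stops.
SUM(lvl) = 0 + 1 + 1 = 2.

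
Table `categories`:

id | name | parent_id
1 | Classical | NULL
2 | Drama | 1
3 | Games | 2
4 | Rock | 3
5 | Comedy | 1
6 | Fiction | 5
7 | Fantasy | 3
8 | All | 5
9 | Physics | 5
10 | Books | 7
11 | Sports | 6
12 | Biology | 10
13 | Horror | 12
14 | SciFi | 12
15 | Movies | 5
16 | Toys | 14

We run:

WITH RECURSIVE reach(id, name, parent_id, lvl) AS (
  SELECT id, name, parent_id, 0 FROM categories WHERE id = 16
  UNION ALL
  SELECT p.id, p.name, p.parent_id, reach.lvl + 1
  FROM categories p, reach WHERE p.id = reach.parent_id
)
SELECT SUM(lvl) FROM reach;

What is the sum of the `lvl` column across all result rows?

28

Base: id=16 (Toys), parent_id=14, lvl 0.
Iteration 1: join on id=14 -> SciFi (id 14, parent_id=12, lvl 1).
Iteration 2: join on id=12 -> Biology (id 12, parent_id=10, lvl 2).
Iteration 3: join on id=10 -> Books (id 10, parent_id=7, lvl 3).
Iteration 4: join on id=7 -> Fantasy (id 7, parent_id=3, lvl 4).
Iteration 5: join on id=3 -> Games (id 3, parent_id=2, lvl 5).
Iteration 6: join on id=2 -> Drama (id 2, parent_id=1, lvl 6).
Iteration 7: join on id=1 -> Classical (id 1, parent_id=NULL, lvl 7).
Iteration 8: parent_id is NULL; no match; recursion stops.
SUM(lvl) = 0 + 1 + 2 + 3 + 4 + 5 + 6 + 7 = 28.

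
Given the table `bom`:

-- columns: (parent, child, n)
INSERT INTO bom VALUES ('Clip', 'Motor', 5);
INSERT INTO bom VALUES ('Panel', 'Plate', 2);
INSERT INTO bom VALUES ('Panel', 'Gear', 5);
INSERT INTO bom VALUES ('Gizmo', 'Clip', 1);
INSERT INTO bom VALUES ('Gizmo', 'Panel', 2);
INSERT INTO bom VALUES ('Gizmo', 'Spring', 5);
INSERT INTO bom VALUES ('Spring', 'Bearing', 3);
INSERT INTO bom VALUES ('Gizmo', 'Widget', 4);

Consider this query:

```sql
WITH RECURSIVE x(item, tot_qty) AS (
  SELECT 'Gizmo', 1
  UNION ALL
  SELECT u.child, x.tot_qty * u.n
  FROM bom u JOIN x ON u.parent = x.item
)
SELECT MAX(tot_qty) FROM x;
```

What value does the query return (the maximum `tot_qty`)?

Base: (Gizmo, tot_qty=1).
Iteration 1: components of {Gizmo} -> Clip = 1*1 = 1, Panel = 1*2 = 2, Spring = 1*5 = 5, Widget = 1*4 = 4.
Iteration 2: components of {Clip,Panel,Spring,Widget} -> Bearing = 5*3 = 15, Gear = 2*5 = 10, Motor = 1*5 = 5, Plate = 2*2 = 4.
Iteration 3: no further components; recursion stops.
tot_qty values: 1, 2, 5, 4, 1, 10, 4, 15, 5; the maximum is 15.

15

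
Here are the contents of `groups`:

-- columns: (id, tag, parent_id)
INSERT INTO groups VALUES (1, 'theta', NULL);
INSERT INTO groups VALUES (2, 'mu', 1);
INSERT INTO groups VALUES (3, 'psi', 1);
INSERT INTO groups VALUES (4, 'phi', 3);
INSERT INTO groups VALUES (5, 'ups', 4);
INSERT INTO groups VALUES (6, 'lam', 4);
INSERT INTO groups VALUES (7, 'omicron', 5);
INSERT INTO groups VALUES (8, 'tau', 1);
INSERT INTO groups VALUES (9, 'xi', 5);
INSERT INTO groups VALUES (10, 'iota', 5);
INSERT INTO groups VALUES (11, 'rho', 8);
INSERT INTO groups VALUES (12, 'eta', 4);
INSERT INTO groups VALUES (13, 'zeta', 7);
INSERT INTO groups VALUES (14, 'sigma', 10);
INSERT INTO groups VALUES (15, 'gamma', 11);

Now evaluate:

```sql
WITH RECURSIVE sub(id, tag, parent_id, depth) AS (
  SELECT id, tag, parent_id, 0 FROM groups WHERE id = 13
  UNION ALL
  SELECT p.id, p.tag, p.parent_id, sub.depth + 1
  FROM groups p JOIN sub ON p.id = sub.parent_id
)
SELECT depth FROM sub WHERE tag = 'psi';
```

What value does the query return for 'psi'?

Base: id=13 (zeta), parent_id=7, depth 0.
Iteration 1: join on id=7 -> omicron (id 7, parent_id=5, depth 1).
Iteration 2: join on id=5 -> ups (id 5, parent_id=4, depth 2).
Iteration 3: join on id=4 -> phi (id 4, parent_id=3, depth 3).
Iteration 4: join on id=3 -> psi (id 3, parent_id=1, depth 4).
Iteration 5: join on id=1 -> theta (id 1, parent_id=NULL, depth 5).
Iteration 6: parent_id is NULL; no match; recursion stops.

4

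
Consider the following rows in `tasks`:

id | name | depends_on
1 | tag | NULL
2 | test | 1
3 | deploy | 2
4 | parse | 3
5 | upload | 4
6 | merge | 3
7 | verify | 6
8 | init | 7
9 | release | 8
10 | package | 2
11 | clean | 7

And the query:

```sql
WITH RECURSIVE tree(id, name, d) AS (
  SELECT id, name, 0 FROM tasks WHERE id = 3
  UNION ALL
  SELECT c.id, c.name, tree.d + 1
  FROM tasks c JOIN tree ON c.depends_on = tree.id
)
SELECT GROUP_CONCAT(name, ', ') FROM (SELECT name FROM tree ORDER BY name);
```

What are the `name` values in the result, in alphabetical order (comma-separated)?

clean, deploy, init, merge, parse, release, upload, verify

Base: id=3 (deploy) at d 0.
Iteration 1: rows with depends_on in {3} -> parse (id 4, d 1), merge (id 6, d 1).
Iteration 2: rows with depends_on in {4,6} -> upload (id 5, d 2), verify (id 7, d 2).
Iteration 3: rows with depends_on in {5,7} -> init (id 8, d 3), clean (id 11, d 3).
Iteration 4: rows with depends_on in {8,11} -> release (id 9, d 4).
Iteration 5: no rows with depends_on in {9}; recursion stops.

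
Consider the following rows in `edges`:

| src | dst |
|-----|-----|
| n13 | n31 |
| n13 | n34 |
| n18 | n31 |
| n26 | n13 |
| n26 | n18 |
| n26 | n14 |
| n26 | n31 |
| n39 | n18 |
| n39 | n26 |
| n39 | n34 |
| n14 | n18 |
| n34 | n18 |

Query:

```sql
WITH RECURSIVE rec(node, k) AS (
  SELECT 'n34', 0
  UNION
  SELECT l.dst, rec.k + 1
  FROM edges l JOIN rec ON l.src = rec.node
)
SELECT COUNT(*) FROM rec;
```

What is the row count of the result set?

3

Base: (n34, k=0).
Iteration 1: edges from {n34} -> (n18, k=1).
Iteration 2: edges from {n18} -> (n31, k=2).
Iteration 3: no outgoing edges from {n31}; recursion stops.
Total rows emitted: 3.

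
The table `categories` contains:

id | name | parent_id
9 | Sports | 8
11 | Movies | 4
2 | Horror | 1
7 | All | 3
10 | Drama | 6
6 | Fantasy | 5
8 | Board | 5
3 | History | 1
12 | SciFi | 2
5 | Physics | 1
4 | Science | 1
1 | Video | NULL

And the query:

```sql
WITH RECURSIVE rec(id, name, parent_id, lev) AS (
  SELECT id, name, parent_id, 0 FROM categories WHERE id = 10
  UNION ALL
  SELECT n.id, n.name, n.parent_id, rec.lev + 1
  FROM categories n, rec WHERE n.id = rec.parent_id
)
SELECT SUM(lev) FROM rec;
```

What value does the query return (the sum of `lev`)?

Base: id=10 (Drama), parent_id=6, lev 0.
Iteration 1: join on id=6 -> Fantasy (id 6, parent_id=5, lev 1).
Iteration 2: join on id=5 -> Physics (id 5, parent_id=1, lev 2).
Iteration 3: join on id=1 -> Video (id 1, parent_id=NULL, lev 3).
Iteration 4: parent_id is NULL; no match; recursion stops.
SUM(lev) = 0 + 1 + 2 + 3 = 6.

6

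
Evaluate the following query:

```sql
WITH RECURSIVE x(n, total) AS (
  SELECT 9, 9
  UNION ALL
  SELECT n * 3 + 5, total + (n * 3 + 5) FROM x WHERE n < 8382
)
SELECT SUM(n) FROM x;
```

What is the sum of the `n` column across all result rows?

Base: n=9, total=9.
Iteration 1: 9 < 8382 holds -> n = 9 * 3 + 5 = 32, total = 9 + 32 = 41.
Iteration 2: 32 < 8382 holds -> n = 32 * 3 + 5 = 101, total = 41 + 101 = 142.
Iteration 3: 101 < 8382 holds -> n = 101 * 3 + 5 = 308, total = 142 + 308 = 450.
Iteration 4: 308 < 8382 holds -> n = 308 * 3 + 5 = 929, total = 450 + 929 = 1379.
Iteration 5: 929 < 8382 holds -> n = 929 * 3 + 5 = 2792, total = 1379 + 2792 = 4171.
Iteration 6: 2792 < 8382 holds -> n = 2792 * 3 + 5 = 8381, total = 4171 + 8381 = 12552.
Iteration 7: 8381 < 8382 holds -> n = 8381 * 3 + 5 = 25148, total = 12552 + 25148 = 37700.
Iteration 8: 25148 < 8382 fails; recursion stops.
SUM(n) = 9 + 32 + 101 + 308 + 929 + 2792 + 8381 + 25148 = 37700.

37700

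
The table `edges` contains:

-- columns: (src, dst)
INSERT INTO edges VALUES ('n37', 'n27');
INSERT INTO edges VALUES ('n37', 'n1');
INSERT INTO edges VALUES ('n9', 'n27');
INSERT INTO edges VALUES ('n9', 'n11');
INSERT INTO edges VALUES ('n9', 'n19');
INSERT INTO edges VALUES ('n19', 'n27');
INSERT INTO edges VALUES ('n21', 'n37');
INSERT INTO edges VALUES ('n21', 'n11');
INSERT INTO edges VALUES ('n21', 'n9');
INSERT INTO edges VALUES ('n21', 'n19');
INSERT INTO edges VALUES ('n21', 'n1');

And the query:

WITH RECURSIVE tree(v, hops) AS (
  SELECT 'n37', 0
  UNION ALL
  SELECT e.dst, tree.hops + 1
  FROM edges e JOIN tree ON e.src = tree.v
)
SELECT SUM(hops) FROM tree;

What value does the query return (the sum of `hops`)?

2

Base: (n37, hops=0).
Iteration 1: edges from {n37} -> (n1, hops=1), (n27, hops=1).
Iteration 2: no outgoing edges from {n1,n27}; recursion stops.
SUM(hops) = 0 + 1 + 1 = 2.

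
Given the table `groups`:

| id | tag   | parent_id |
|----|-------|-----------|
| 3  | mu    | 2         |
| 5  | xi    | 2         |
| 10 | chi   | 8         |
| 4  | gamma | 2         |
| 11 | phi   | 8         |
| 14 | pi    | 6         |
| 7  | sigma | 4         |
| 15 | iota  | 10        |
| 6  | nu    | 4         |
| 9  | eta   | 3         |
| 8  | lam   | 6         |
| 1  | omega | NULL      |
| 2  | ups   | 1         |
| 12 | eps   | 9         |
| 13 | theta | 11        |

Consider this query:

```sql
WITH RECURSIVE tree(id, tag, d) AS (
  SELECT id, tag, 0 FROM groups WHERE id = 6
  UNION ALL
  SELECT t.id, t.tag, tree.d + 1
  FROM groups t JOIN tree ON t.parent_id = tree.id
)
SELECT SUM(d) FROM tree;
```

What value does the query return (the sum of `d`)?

12

Base: id=6 (nu) at d 0.
Iteration 1: rows with parent_id in {6} -> lam (id 8, d 1), pi (id 14, d 1).
Iteration 2: rows with parent_id in {8,14} -> chi (id 10, d 2), phi (id 11, d 2).
Iteration 3: rows with parent_id in {10,11} -> theta (id 13, d 3), iota (id 15, d 3).
Iteration 4: no rows with parent_id in {13,15}; recursion stops.
SUM(d) = 0 + 1 + 1 + 2 + 2 + 3 + 3 = 12.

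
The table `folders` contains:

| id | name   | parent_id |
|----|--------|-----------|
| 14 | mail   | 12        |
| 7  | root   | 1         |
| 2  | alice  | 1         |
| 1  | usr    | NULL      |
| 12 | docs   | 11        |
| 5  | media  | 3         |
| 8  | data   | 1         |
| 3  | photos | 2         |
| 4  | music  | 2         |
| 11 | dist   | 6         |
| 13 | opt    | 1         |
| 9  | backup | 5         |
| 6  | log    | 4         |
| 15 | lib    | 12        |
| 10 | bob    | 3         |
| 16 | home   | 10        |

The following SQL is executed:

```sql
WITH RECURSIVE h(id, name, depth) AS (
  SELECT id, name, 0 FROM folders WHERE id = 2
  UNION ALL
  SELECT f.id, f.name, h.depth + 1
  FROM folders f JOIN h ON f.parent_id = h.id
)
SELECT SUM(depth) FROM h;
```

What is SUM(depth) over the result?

Base: id=2 (alice) at depth 0.
Iteration 1: rows with parent_id in {2} -> photos (id 3, depth 1), music (id 4, depth 1).
Iteration 2: rows with parent_id in {3,4} -> media (id 5, depth 2), log (id 6, depth 2), bob (id 10, depth 2).
Iteration 3: rows with parent_id in {5,6,10} -> backup (id 9, depth 3), dist (id 11, depth 3), home (id 16, depth 3).
Iteration 4: rows with parent_id in {9,11,16} -> docs (id 12, depth 4).
Iteration 5: rows with parent_id in {12} -> mail (id 14, depth 5), lib (id 15, depth 5).
Iteration 6: no rows with parent_id in {14,15}; recursion stops.
SUM(depth) = 0 + 1 + 1 + 2 + 2 + 2 + 3 + 3 + 3 + 4 + 5 + 5 = 31.

31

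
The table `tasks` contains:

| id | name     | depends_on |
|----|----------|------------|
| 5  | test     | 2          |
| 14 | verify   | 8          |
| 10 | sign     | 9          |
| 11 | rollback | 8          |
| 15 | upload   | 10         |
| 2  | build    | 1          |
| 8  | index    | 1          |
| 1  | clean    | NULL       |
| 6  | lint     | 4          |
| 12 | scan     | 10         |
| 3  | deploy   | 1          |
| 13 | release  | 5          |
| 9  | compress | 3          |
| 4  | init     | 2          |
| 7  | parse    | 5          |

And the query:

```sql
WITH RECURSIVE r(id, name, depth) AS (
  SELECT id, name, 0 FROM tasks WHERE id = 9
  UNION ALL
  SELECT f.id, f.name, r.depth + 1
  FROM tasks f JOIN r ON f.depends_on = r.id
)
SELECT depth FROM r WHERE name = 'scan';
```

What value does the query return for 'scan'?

Base: id=9 (compress) at depth 0.
Iteration 1: rows with depends_on in {9} -> sign (id 10, depth 1).
Iteration 2: rows with depends_on in {10} -> scan (id 12, depth 2), upload (id 15, depth 2).
Iteration 3: no rows with depends_on in {12,15}; recursion stops.

2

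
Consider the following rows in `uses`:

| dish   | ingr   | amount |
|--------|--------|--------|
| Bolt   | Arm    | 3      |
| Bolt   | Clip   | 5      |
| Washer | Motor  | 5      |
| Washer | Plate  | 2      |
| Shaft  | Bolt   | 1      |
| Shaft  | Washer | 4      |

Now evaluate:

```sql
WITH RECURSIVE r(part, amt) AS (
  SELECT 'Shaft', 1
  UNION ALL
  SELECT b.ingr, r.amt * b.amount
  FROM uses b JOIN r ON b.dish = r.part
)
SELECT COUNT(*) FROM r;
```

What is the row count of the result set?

7

Base: (Shaft, amt=1).
Iteration 1: components of {Shaft} -> Bolt = 1*1 = 1, Washer = 1*4 = 4.
Iteration 2: components of {Bolt,Washer} -> Arm = 1*3 = 3, Clip = 1*5 = 5, Motor = 4*5 = 20, Plate = 4*2 = 8.
Iteration 3: no further components; recursion stops.
Total rows emitted: 7.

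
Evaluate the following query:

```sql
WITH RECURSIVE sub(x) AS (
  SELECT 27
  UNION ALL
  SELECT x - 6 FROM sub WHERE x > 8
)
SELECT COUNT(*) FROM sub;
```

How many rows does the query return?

Base: x=27.
Iteration 1: 27 > 8 holds -> x = 27 - 6 = 21.
Iteration 2: 21 > 8 holds -> x = 21 - 6 = 15.
Iteration 3: 15 > 8 holds -> x = 15 - 6 = 9.
Iteration 4: 9 > 8 holds -> x = 9 - 6 = 3.
Iteration 5: 3 > 8 fails; recursion stops.
Total rows emitted: 5.

5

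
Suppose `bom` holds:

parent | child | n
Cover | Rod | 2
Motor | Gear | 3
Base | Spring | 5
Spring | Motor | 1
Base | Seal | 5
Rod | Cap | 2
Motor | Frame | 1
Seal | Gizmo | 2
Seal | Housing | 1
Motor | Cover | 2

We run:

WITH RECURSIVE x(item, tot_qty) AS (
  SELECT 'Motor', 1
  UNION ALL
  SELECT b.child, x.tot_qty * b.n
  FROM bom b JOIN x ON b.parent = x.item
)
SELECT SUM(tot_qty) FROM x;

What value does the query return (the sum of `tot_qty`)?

Base: (Motor, tot_qty=1).
Iteration 1: components of {Motor} -> Cover = 1*2 = 2, Frame = 1*1 = 1, Gear = 1*3 = 3.
Iteration 2: components of {Cover,Frame,Gear} -> Rod = 2*2 = 4.
Iteration 3: components of {Rod} -> Cap = 4*2 = 8.
Iteration 4: no further components; recursion stops.
SUM(tot_qty) = 1 + 1 + 2 + 3 + 4 + 8 = 19.

19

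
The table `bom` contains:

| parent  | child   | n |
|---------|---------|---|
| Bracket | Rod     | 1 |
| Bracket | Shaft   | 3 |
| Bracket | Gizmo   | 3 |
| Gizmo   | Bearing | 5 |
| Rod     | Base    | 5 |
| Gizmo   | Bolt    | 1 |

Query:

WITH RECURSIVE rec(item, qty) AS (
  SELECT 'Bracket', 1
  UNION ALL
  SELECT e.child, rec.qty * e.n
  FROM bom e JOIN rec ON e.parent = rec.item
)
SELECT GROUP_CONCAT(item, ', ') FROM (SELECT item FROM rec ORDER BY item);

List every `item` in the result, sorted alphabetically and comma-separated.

Base: (Bracket, qty=1).
Iteration 1: components of {Bracket} -> Gizmo = 1*3 = 3, Rod = 1*1 = 1, Shaft = 1*3 = 3.
Iteration 2: components of {Gizmo,Rod,Shaft} -> Base = 1*5 = 5, Bearing = 3*5 = 15, Bolt = 3*1 = 3.
Iteration 3: no further components; recursion stops.

Base, Bearing, Bolt, Bracket, Gizmo, Rod, Shaft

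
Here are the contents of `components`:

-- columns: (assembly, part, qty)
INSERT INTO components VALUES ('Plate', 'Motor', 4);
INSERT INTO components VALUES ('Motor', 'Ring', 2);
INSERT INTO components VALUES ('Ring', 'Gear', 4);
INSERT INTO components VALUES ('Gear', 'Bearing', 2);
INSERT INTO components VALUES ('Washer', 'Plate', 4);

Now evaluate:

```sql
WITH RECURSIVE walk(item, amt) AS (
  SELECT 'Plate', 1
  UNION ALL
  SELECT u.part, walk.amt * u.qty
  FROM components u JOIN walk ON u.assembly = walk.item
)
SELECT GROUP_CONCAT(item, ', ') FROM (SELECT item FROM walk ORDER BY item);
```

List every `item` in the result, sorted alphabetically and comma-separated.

Base: (Plate, amt=1).
Iteration 1: components of {Plate} -> Motor = 1*4 = 4.
Iteration 2: components of {Motor} -> Ring = 4*2 = 8.
Iteration 3: components of {Ring} -> Gear = 8*4 = 32.
Iteration 4: components of {Gear} -> Bearing = 32*2 = 64.
Iteration 5: no further components; recursion stops.

Bearing, Gear, Motor, Plate, Ring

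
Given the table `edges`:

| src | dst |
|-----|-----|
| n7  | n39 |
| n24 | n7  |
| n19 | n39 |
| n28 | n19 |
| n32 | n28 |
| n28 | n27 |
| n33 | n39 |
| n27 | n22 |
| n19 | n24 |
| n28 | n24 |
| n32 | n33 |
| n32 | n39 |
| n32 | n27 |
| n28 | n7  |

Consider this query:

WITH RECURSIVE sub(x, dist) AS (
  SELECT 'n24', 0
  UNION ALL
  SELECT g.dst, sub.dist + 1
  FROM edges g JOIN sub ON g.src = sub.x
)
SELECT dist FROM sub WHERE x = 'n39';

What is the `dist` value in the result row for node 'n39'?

Base: (n24, dist=0).
Iteration 1: edges from {n24} -> (n7, dist=1).
Iteration 2: edges from {n7} -> (n39, dist=2).
Iteration 3: no outgoing edges from {n39}; recursion stops.

2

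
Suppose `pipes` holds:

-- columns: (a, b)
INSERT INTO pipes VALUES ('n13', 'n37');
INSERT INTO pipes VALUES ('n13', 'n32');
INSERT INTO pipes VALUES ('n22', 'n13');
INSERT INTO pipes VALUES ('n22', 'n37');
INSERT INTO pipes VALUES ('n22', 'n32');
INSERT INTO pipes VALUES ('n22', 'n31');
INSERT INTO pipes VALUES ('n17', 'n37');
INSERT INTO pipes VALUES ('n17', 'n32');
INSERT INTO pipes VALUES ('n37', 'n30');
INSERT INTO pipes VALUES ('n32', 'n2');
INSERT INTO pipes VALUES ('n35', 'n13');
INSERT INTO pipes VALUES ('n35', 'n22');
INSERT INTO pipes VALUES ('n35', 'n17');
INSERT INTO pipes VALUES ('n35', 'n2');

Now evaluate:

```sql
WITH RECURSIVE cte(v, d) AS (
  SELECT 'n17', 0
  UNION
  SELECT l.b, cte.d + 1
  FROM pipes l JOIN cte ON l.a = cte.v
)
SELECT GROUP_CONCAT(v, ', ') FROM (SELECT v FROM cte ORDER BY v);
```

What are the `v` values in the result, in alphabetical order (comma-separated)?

Base: (n17, d=0).
Iteration 1: edges from {n17} -> (n32, d=1), (n37, d=1).
Iteration 2: edges from {n32,n37} -> (n2, d=2), (n30, d=2).
Iteration 3: no outgoing edges from {n2,n30}; recursion stops.

n17, n2, n30, n32, n37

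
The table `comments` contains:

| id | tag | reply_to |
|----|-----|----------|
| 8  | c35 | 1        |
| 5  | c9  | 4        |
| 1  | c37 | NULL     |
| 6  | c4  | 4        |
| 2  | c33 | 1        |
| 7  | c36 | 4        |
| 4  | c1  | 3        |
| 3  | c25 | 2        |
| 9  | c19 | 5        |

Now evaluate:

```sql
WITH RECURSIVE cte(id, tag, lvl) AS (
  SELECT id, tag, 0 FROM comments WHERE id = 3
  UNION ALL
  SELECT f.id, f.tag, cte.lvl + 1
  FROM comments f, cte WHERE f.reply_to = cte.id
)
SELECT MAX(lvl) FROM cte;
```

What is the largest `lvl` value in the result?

3

Base: id=3 (c25) at lvl 0.
Iteration 1: rows with reply_to in {3} -> c1 (id 4, lvl 1).
Iteration 2: rows with reply_to in {4} -> c9 (id 5, lvl 2), c4 (id 6, lvl 2), c36 (id 7, lvl 2).
Iteration 3: rows with reply_to in {5,6,7} -> c19 (id 9, lvl 3).
Iteration 4: no rows with reply_to in {9}; recursion stops.
lvl values: 0, 1, 2, 2, 2, 3; the maximum is 3.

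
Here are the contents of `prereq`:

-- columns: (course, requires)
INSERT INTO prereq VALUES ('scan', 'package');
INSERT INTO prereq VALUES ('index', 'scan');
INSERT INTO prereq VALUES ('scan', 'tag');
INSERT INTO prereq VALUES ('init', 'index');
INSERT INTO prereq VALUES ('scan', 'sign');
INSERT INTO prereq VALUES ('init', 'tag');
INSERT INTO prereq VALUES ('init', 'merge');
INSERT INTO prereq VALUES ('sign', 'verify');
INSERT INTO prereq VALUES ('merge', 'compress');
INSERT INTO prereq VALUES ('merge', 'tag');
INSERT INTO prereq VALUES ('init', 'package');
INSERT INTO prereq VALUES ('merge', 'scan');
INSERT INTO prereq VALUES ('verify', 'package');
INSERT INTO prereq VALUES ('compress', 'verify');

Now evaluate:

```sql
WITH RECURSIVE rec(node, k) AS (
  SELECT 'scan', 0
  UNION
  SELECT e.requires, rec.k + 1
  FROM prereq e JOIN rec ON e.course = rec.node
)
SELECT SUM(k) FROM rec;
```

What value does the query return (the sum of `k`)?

8

Base: (scan, k=0).
Iteration 1: edges from {scan} -> (package, k=1), (sign, k=1), (tag, k=1).
Iteration 2: edges from {package,sign,tag} -> (verify, k=2).
Iteration 3: edges from {verify} -> (package, k=3).
Iteration 4: no outgoing edges from {package}; recursion stops.
SUM(k) = 0 + 1 + 1 + 1 + 2 + 3 = 8.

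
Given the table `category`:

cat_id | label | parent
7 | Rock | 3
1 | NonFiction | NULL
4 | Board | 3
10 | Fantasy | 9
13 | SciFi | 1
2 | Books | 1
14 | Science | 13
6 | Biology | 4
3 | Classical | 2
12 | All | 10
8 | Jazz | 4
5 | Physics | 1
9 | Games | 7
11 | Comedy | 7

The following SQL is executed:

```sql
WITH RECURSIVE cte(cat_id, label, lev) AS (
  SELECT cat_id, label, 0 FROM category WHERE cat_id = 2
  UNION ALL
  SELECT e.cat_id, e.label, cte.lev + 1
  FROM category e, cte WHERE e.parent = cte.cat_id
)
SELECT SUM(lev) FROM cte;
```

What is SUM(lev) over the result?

Base: cat_id=2 (Books) at lev 0.
Iteration 1: rows with parent in {2} -> Classical (id 3, lev 1).
Iteration 2: rows with parent in {3} -> Board (id 4, lev 2), Rock (id 7, lev 2).
Iteration 3: rows with parent in {4,7} -> Biology (id 6, lev 3), Jazz (id 8, lev 3), Games (id 9, lev 3), Comedy (id 11, lev 3).
Iteration 4: rows with parent in {6,8,9,11} -> Fantasy (id 10, lev 4).
Iteration 5: rows with parent in {10} -> All (id 12, lev 5).
Iteration 6: no rows with parent in {12}; recursion stops.
SUM(lev) = 0 + 1 + 2 + 2 + 3 + 3 + 3 + 3 + 4 + 5 = 26.

26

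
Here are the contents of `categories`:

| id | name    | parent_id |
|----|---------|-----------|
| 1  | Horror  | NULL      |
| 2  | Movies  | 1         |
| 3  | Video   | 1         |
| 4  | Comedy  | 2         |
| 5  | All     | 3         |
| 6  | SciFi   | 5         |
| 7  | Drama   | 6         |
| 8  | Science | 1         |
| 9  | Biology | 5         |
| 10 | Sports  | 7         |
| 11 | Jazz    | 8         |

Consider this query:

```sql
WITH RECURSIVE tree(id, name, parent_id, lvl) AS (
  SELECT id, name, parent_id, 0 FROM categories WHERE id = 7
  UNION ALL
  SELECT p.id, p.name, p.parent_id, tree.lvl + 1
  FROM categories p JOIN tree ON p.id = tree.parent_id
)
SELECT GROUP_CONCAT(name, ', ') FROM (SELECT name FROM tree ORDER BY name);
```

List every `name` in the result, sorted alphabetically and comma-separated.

Base: id=7 (Drama), parent_id=6, lvl 0.
Iteration 1: join on id=6 -> SciFi (id 6, parent_id=5, lvl 1).
Iteration 2: join on id=5 -> All (id 5, parent_id=3, lvl 2).
Iteration 3: join on id=3 -> Video (id 3, parent_id=1, lvl 3).
Iteration 4: join on id=1 -> Horror (id 1, parent_id=NULL, lvl 4).
Iteration 5: parent_id is NULL; no match; recursion stops.

All, Drama, Horror, SciFi, Video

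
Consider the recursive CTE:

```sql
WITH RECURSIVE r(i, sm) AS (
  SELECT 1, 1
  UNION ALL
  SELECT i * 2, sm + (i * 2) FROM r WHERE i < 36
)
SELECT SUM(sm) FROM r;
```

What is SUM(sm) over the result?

Base: i=1, sm=1.
Iteration 1: 1 < 36 holds -> i = 1 * 2 = 2, sm = 1 + 2 = 3.
Iteration 2: 2 < 36 holds -> i = 2 * 2 = 4, sm = 3 + 4 = 7.
Iteration 3: 4 < 36 holds -> i = 4 * 2 = 8, sm = 7 + 8 = 15.
Iteration 4: 8 < 36 holds -> i = 8 * 2 = 16, sm = 15 + 16 = 31.
Iteration 5: 16 < 36 holds -> i = 16 * 2 = 32, sm = 31 + 32 = 63.
Iteration 6: 32 < 36 holds -> i = 32 * 2 = 64, sm = 63 + 64 = 127.
Iteration 7: 64 < 36 fails; recursion stops.
SUM(sm) = 1 + 3 + 7 + 15 + 31 + 63 + 127 = 247.

247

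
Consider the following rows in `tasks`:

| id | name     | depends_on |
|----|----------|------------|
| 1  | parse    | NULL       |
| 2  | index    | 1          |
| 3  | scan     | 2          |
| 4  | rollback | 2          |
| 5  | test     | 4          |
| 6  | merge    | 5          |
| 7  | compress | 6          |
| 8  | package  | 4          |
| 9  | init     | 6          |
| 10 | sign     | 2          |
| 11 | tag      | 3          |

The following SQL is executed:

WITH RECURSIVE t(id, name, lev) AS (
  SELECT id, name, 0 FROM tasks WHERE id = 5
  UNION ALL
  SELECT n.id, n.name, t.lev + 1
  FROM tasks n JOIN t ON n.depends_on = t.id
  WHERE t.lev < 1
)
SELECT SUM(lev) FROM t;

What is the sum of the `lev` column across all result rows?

1

Base: id=5 (test) at lev 0.
Iteration 1: rows with depends_on in {5} -> merge (id 6, lev 1).
Iteration 2: lev < 1 fails for all current rows; recursion stops.
SUM(lev) = 0 + 1 = 1.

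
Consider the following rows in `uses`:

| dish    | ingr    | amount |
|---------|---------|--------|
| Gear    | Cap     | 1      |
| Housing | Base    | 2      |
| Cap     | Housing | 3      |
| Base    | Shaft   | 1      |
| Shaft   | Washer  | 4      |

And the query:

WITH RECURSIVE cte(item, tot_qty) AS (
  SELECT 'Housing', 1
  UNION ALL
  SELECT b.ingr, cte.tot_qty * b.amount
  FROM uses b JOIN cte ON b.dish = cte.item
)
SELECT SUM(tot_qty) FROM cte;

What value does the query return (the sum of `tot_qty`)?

Base: (Housing, tot_qty=1).
Iteration 1: components of {Housing} -> Base = 1*2 = 2.
Iteration 2: components of {Base} -> Shaft = 2*1 = 2.
Iteration 3: components of {Shaft} -> Washer = 2*4 = 8.
Iteration 4: no further components; recursion stops.
SUM(tot_qty) = 1 + 2 + 2 + 8 = 13.

13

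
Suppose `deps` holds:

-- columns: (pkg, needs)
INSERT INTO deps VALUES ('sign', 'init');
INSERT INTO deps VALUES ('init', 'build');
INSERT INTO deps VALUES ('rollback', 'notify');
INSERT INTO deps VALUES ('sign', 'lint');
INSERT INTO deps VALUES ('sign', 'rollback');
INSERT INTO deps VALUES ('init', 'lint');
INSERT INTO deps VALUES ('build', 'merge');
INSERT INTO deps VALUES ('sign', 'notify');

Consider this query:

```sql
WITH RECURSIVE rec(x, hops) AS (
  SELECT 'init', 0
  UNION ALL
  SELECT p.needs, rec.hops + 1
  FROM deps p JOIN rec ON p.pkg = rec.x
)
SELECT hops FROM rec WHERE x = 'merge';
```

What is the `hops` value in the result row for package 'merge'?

2

Base: (init, hops=0).
Iteration 1: edges from {init} -> (build, hops=1), (lint, hops=1).
Iteration 2: edges from {build,lint} -> (merge, hops=2).
Iteration 3: no outgoing edges from {merge}; recursion stops.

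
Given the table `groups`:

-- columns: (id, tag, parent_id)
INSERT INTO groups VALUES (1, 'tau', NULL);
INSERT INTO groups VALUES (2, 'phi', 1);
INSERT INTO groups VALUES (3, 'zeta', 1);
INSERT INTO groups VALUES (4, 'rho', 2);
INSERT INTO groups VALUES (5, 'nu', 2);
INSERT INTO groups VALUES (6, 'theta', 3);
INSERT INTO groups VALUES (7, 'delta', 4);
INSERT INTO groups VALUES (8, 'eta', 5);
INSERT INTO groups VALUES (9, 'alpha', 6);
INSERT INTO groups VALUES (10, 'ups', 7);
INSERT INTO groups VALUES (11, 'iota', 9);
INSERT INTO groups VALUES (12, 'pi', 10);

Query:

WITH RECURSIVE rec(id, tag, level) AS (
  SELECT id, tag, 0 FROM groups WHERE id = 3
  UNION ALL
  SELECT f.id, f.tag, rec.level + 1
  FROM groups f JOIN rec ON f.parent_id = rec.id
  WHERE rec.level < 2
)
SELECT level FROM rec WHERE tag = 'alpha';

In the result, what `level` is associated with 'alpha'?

Base: id=3 (zeta) at level 0.
Iteration 1: rows with parent_id in {3} -> theta (id 6, level 1).
Iteration 2: rows with parent_id in {6} -> alpha (id 9, level 2).
Iteration 3: level < 2 fails for all current rows; recursion stops.

2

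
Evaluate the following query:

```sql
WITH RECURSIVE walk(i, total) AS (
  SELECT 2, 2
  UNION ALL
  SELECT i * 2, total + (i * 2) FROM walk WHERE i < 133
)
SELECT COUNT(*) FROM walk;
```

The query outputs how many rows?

8

Base: i=2, total=2.
Iteration 1: 2 < 133 holds -> i = 2 * 2 = 4, total = 2 + 4 = 6.
Iteration 2: 4 < 133 holds -> i = 4 * 2 = 8, total = 6 + 8 = 14.
Iteration 3: 8 < 133 holds -> i = 8 * 2 = 16, total = 14 + 16 = 30.
Iteration 4: 16 < 133 holds -> i = 16 * 2 = 32, total = 30 + 32 = 62.
Iteration 5: 32 < 133 holds -> i = 32 * 2 = 64, total = 62 + 64 = 126.
Iteration 6: 64 < 133 holds -> i = 64 * 2 = 128, total = 126 + 128 = 254.
Iteration 7: 128 < 133 holds -> i = 128 * 2 = 256, total = 254 + 256 = 510.
Iteration 8: 256 < 133 fails; recursion stops.
Total rows emitted: 8.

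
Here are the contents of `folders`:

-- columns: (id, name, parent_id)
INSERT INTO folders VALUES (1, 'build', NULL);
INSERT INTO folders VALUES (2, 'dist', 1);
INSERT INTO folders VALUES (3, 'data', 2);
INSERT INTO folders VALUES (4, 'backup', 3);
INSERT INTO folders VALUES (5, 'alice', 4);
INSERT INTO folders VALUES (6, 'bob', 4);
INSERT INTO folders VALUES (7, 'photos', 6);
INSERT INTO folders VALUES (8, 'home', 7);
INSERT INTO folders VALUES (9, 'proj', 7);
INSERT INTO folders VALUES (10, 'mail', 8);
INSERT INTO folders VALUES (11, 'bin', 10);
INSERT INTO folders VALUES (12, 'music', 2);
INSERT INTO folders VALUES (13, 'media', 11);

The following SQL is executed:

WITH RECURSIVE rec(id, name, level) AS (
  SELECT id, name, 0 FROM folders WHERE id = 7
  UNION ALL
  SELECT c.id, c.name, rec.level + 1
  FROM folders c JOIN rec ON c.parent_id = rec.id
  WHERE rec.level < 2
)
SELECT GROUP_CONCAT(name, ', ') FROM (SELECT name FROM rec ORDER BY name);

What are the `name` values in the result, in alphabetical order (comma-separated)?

Base: id=7 (photos) at level 0.
Iteration 1: rows with parent_id in {7} -> home (id 8, level 1), proj (id 9, level 1).
Iteration 2: rows with parent_id in {8,9} -> mail (id 10, level 2).
Iteration 3: level < 2 fails for all current rows; recursion stops.

home, mail, photos, proj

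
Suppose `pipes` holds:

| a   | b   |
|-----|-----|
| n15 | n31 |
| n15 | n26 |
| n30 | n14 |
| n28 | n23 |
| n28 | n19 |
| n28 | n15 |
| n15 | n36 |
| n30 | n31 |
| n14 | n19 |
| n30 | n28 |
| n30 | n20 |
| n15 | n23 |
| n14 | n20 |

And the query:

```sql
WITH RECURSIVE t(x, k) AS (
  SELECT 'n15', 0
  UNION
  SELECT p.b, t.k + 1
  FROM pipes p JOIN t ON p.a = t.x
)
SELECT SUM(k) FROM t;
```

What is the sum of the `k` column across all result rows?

Base: (n15, k=0).
Iteration 1: edges from {n15} -> (n23, k=1), (n26, k=1), (n31, k=1), (n36, k=1).
Iteration 2: no outgoing edges from {n23,n26,n31,n36}; recursion stops.
SUM(k) = 0 + 1 + 1 + 1 + 1 = 4.

4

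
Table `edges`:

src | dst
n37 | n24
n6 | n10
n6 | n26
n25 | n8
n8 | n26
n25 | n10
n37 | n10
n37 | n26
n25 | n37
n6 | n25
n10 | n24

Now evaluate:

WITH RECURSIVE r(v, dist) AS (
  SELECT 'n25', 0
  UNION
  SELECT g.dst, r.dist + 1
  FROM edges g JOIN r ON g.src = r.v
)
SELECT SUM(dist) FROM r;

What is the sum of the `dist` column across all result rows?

Base: (n25, dist=0).
Iteration 1: edges from {n25} -> (n10, dist=1), (n37, dist=1), (n8, dist=1).
Iteration 2: edges from {n10,n37,n8} -> (n10, dist=2), (n24, dist=2), (n26, dist=2). [UNION drops 2 duplicate row(s)]
Iteration 3: edges from {n10,n24,n26} -> (n24, dist=3).
Iteration 4: no outgoing edges from {n24}; recursion stops.
SUM(dist) = 0 + 1 + 1 + 1 + 2 + 2 + 2 + 3 = 12.

12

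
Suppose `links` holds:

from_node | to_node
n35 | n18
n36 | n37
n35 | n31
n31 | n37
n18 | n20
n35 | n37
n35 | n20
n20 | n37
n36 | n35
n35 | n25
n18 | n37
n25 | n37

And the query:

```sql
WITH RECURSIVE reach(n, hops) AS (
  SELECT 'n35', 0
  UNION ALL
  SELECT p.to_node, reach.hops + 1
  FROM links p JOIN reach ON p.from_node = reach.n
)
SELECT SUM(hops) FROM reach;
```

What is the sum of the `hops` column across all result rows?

18

Base: (n35, hops=0).
Iteration 1: edges from {n35} -> (n18, hops=1), (n20, hops=1), (n25, hops=1), (n31, hops=1), (n37, hops=1).
Iteration 2: edges from {n18,n20,n25,n31,n37} -> (n20, hops=2), (n37, hops=2) x4. [UNION ALL keeps all 5 new rows, including repeats]
Iteration 3: edges from {n20,n37} -> (n37, hops=3).
Iteration 4: no outgoing edges from {n37}; recursion stops.
SUM(hops) = 0 + 1 + 1 + 1 + 1 + 1 + 2 + 2 + 2 + 2 + 2 + 3 = 18.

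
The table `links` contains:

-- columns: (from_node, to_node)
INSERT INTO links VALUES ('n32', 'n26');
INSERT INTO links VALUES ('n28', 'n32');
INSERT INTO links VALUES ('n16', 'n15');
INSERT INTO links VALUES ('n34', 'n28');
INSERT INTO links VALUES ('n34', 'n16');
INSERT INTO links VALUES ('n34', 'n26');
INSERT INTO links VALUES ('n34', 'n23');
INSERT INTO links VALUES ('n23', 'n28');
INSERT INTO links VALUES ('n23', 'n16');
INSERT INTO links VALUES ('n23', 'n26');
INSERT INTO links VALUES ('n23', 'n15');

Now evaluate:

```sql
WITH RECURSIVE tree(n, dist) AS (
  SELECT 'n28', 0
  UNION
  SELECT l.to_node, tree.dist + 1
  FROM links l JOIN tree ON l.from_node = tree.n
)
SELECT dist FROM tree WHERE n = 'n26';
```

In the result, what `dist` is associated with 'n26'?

2

Base: (n28, dist=0).
Iteration 1: edges from {n28} -> (n32, dist=1).
Iteration 2: edges from {n32} -> (n26, dist=2).
Iteration 3: no outgoing edges from {n26}; recursion stops.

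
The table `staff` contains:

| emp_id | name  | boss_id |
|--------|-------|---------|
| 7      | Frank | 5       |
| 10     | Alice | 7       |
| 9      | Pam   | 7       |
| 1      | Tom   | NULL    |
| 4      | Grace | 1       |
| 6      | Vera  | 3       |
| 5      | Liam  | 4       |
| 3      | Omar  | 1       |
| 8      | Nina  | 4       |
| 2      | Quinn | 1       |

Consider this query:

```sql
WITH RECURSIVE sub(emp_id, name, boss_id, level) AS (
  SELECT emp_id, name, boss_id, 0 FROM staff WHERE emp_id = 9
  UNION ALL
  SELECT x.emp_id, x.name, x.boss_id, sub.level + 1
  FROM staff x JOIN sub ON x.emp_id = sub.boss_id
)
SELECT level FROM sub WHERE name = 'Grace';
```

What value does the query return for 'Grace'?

3

Base: emp_id=9 (Pam), boss_id=7, level 0.
Iteration 1: join on emp_id=7 -> Frank (id 7, boss_id=5, level 1).
Iteration 2: join on emp_id=5 -> Liam (id 5, boss_id=4, level 2).
Iteration 3: join on emp_id=4 -> Grace (id 4, boss_id=1, level 3).
Iteration 4: join on emp_id=1 -> Tom (id 1, boss_id=NULL, level 4).
Iteration 5: boss_id is NULL; no match; recursion stops.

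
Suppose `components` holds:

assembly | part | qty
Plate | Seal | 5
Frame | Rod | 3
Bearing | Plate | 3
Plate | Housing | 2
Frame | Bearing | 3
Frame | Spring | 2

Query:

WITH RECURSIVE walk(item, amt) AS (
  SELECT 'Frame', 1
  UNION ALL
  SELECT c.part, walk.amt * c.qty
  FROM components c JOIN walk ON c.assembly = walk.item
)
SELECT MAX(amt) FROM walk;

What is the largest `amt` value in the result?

45

Base: (Frame, amt=1).
Iteration 1: components of {Frame} -> Bearing = 1*3 = 3, Rod = 1*3 = 3, Spring = 1*2 = 2.
Iteration 2: components of {Bearing,Rod,Spring} -> Plate = 3*3 = 9.
Iteration 3: components of {Plate} -> Housing = 9*2 = 18, Seal = 9*5 = 45.
Iteration 4: no further components; recursion stops.
amt values: 1, 2, 3, 3, 9, 18, 45; the maximum is 45.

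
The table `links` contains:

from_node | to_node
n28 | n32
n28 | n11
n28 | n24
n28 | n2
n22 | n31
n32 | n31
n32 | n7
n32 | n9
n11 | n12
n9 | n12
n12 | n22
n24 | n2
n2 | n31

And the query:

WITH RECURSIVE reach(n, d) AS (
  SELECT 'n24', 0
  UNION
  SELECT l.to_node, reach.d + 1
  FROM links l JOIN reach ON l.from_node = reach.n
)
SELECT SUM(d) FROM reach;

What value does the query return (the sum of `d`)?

3

Base: (n24, d=0).
Iteration 1: edges from {n24} -> (n2, d=1).
Iteration 2: edges from {n2} -> (n31, d=2).
Iteration 3: no outgoing edges from {n31}; recursion stops.
SUM(d) = 0 + 1 + 2 = 3.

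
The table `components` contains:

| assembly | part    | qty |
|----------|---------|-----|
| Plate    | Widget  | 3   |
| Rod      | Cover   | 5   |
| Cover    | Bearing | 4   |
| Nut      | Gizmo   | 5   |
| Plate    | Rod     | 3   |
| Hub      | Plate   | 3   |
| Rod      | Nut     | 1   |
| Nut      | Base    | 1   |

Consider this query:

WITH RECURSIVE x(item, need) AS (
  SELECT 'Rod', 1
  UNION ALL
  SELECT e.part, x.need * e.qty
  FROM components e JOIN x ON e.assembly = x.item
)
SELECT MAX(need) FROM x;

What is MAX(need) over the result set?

Base: (Rod, need=1).
Iteration 1: components of {Rod} -> Cover = 1*5 = 5, Nut = 1*1 = 1.
Iteration 2: components of {Cover,Nut} -> Base = 1*1 = 1, Bearing = 5*4 = 20, Gizmo = 1*5 = 5.
Iteration 3: no further components; recursion stops.
need values: 1, 1, 5, 5, 1, 20; the maximum is 20.

20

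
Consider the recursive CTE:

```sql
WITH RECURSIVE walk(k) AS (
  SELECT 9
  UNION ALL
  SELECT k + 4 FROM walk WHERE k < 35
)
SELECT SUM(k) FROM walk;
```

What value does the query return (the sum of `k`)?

184

Base: k=9.
Iteration 1: 9 < 35 holds -> k = 9 + 4 = 13.
Iteration 2: 13 < 35 holds -> k = 13 + 4 = 17.
Iteration 3: 17 < 35 holds -> k = 17 + 4 = 21.
Iteration 4: 21 < 35 holds -> k = 21 + 4 = 25.
Iteration 5: 25 < 35 holds -> k = 25 + 4 = 29.
Iteration 6: 29 < 35 holds -> k = 29 + 4 = 33.
Iteration 7: 33 < 35 holds -> k = 33 + 4 = 37.
Iteration 8: 37 < 35 fails; recursion stops.
SUM(k) = 9 + 13 + 17 + 21 + 25 + 29 + 33 + 37 = 184.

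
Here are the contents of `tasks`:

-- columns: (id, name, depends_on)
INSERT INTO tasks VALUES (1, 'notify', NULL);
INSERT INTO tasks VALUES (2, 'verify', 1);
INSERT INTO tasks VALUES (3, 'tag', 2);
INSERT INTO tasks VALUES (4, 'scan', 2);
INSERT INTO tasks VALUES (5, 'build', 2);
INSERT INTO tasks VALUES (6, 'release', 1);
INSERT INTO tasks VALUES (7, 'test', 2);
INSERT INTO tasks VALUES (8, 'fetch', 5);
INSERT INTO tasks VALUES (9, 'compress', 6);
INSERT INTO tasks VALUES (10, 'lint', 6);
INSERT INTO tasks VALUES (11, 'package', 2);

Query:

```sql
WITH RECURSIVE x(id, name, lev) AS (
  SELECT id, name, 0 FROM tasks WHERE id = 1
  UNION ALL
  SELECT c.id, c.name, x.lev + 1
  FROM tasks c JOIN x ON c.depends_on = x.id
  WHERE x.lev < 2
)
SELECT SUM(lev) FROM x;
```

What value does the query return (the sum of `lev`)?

16

Base: id=1 (notify) at lev 0.
Iteration 1: rows with depends_on in {1} -> verify (id 2, lev 1), release (id 6, lev 1).
Iteration 2: rows with depends_on in {2,6} -> tag (id 3, lev 2), scan (id 4, lev 2), build (id 5, lev 2), test (id 7, lev 2), compress (id 9, lev 2), lint (id 10, lev 2), package (id 11, lev 2).
Iteration 3: lev < 2 fails for all current rows; recursion stops.
SUM(lev) = 0 + 1 + 1 + 2 + 2 + 2 + 2 + 2 + 2 + 2 = 16.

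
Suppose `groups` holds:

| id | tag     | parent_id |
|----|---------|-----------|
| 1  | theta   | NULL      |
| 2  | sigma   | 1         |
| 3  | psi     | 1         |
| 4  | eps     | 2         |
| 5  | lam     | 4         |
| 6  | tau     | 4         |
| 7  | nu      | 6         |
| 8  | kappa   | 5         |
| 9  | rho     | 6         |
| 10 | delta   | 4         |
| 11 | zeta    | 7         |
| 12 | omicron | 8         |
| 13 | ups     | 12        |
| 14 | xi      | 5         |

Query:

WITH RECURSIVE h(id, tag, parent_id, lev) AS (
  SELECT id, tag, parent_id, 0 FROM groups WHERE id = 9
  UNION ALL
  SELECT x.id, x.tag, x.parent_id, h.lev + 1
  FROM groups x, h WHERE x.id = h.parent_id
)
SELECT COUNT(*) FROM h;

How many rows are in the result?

Base: id=9 (rho), parent_id=6, lev 0.
Iteration 1: join on id=6 -> tau (id 6, parent_id=4, lev 1).
Iteration 2: join on id=4 -> eps (id 4, parent_id=2, lev 2).
Iteration 3: join on id=2 -> sigma (id 2, parent_id=1, lev 3).
Iteration 4: join on id=1 -> theta (id 1, parent_id=NULL, lev 4).
Iteration 5: parent_id is NULL; no match; recursion stops.
Total rows emitted: 5.

5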